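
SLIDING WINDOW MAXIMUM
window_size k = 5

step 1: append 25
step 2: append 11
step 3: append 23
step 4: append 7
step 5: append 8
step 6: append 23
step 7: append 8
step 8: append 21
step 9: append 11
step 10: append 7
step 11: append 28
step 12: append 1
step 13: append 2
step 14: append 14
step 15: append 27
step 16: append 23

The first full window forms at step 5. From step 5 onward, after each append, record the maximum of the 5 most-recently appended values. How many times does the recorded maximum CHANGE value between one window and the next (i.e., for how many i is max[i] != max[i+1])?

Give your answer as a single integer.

Answer: 3

Derivation:
step 1: append 25 -> window=[25] (not full yet)
step 2: append 11 -> window=[25, 11] (not full yet)
step 3: append 23 -> window=[25, 11, 23] (not full yet)
step 4: append 7 -> window=[25, 11, 23, 7] (not full yet)
step 5: append 8 -> window=[25, 11, 23, 7, 8] -> max=25
step 6: append 23 -> window=[11, 23, 7, 8, 23] -> max=23
step 7: append 8 -> window=[23, 7, 8, 23, 8] -> max=23
step 8: append 21 -> window=[7, 8, 23, 8, 21] -> max=23
step 9: append 11 -> window=[8, 23, 8, 21, 11] -> max=23
step 10: append 7 -> window=[23, 8, 21, 11, 7] -> max=23
step 11: append 28 -> window=[8, 21, 11, 7, 28] -> max=28
step 12: append 1 -> window=[21, 11, 7, 28, 1] -> max=28
step 13: append 2 -> window=[11, 7, 28, 1, 2] -> max=28
step 14: append 14 -> window=[7, 28, 1, 2, 14] -> max=28
step 15: append 27 -> window=[28, 1, 2, 14, 27] -> max=28
step 16: append 23 -> window=[1, 2, 14, 27, 23] -> max=27
Recorded maximums: 25 23 23 23 23 23 28 28 28 28 28 27
Changes between consecutive maximums: 3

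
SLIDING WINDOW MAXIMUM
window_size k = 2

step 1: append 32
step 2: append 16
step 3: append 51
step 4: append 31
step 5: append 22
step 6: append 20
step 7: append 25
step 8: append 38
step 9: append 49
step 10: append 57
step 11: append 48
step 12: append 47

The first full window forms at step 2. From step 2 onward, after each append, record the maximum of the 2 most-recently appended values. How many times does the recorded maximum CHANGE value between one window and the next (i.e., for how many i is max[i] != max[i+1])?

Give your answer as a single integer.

step 1: append 32 -> window=[32] (not full yet)
step 2: append 16 -> window=[32, 16] -> max=32
step 3: append 51 -> window=[16, 51] -> max=51
step 4: append 31 -> window=[51, 31] -> max=51
step 5: append 22 -> window=[31, 22] -> max=31
step 6: append 20 -> window=[22, 20] -> max=22
step 7: append 25 -> window=[20, 25] -> max=25
step 8: append 38 -> window=[25, 38] -> max=38
step 9: append 49 -> window=[38, 49] -> max=49
step 10: append 57 -> window=[49, 57] -> max=57
step 11: append 48 -> window=[57, 48] -> max=57
step 12: append 47 -> window=[48, 47] -> max=48
Recorded maximums: 32 51 51 31 22 25 38 49 57 57 48
Changes between consecutive maximums: 8

Answer: 8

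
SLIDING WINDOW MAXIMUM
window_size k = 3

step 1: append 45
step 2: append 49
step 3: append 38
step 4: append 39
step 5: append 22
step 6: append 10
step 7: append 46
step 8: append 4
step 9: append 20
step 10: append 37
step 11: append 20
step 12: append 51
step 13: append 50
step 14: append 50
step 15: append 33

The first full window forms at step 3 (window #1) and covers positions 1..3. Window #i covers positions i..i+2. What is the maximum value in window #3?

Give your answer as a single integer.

step 1: append 45 -> window=[45] (not full yet)
step 2: append 49 -> window=[45, 49] (not full yet)
step 3: append 38 -> window=[45, 49, 38] -> max=49
step 4: append 39 -> window=[49, 38, 39] -> max=49
step 5: append 22 -> window=[38, 39, 22] -> max=39
Window #3 max = 39

Answer: 39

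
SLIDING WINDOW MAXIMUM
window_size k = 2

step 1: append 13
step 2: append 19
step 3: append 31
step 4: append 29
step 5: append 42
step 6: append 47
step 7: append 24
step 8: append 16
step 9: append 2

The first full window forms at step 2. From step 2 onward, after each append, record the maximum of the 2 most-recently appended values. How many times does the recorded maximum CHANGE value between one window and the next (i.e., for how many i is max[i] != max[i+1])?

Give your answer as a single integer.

step 1: append 13 -> window=[13] (not full yet)
step 2: append 19 -> window=[13, 19] -> max=19
step 3: append 31 -> window=[19, 31] -> max=31
step 4: append 29 -> window=[31, 29] -> max=31
step 5: append 42 -> window=[29, 42] -> max=42
step 6: append 47 -> window=[42, 47] -> max=47
step 7: append 24 -> window=[47, 24] -> max=47
step 8: append 16 -> window=[24, 16] -> max=24
step 9: append 2 -> window=[16, 2] -> max=16
Recorded maximums: 19 31 31 42 47 47 24 16
Changes between consecutive maximums: 5

Answer: 5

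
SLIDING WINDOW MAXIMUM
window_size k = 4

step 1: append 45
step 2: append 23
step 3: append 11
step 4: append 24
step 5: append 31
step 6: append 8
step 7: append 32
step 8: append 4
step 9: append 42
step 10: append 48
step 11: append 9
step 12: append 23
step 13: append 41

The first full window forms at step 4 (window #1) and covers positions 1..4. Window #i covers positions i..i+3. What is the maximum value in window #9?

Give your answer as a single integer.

Answer: 48

Derivation:
step 1: append 45 -> window=[45] (not full yet)
step 2: append 23 -> window=[45, 23] (not full yet)
step 3: append 11 -> window=[45, 23, 11] (not full yet)
step 4: append 24 -> window=[45, 23, 11, 24] -> max=45
step 5: append 31 -> window=[23, 11, 24, 31] -> max=31
step 6: append 8 -> window=[11, 24, 31, 8] -> max=31
step 7: append 32 -> window=[24, 31, 8, 32] -> max=32
step 8: append 4 -> window=[31, 8, 32, 4] -> max=32
step 9: append 42 -> window=[8, 32, 4, 42] -> max=42
step 10: append 48 -> window=[32, 4, 42, 48] -> max=48
step 11: append 9 -> window=[4, 42, 48, 9] -> max=48
step 12: append 23 -> window=[42, 48, 9, 23] -> max=48
Window #9 max = 48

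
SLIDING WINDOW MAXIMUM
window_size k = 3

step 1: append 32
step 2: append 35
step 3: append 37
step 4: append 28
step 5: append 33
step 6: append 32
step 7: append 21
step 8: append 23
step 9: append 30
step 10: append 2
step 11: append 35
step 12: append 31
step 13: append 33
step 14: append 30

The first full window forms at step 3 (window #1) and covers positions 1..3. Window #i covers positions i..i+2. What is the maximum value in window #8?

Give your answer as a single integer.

Answer: 30

Derivation:
step 1: append 32 -> window=[32] (not full yet)
step 2: append 35 -> window=[32, 35] (not full yet)
step 3: append 37 -> window=[32, 35, 37] -> max=37
step 4: append 28 -> window=[35, 37, 28] -> max=37
step 5: append 33 -> window=[37, 28, 33] -> max=37
step 6: append 32 -> window=[28, 33, 32] -> max=33
step 7: append 21 -> window=[33, 32, 21] -> max=33
step 8: append 23 -> window=[32, 21, 23] -> max=32
step 9: append 30 -> window=[21, 23, 30] -> max=30
step 10: append 2 -> window=[23, 30, 2] -> max=30
Window #8 max = 30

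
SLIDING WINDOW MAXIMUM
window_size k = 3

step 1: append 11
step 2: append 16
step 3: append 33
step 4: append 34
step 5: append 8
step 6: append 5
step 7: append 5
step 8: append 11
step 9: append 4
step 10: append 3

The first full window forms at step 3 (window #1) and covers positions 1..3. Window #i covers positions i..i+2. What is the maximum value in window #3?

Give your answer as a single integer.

Answer: 34

Derivation:
step 1: append 11 -> window=[11] (not full yet)
step 2: append 16 -> window=[11, 16] (not full yet)
step 3: append 33 -> window=[11, 16, 33] -> max=33
step 4: append 34 -> window=[16, 33, 34] -> max=34
step 5: append 8 -> window=[33, 34, 8] -> max=34
Window #3 max = 34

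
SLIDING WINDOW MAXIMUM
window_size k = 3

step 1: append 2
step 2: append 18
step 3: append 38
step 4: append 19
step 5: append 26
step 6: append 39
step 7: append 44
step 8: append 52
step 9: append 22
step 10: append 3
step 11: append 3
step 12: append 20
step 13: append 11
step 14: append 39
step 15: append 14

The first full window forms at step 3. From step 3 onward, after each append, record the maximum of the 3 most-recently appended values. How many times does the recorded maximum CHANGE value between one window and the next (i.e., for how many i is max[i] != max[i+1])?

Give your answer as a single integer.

Answer: 6

Derivation:
step 1: append 2 -> window=[2] (not full yet)
step 2: append 18 -> window=[2, 18] (not full yet)
step 3: append 38 -> window=[2, 18, 38] -> max=38
step 4: append 19 -> window=[18, 38, 19] -> max=38
step 5: append 26 -> window=[38, 19, 26] -> max=38
step 6: append 39 -> window=[19, 26, 39] -> max=39
step 7: append 44 -> window=[26, 39, 44] -> max=44
step 8: append 52 -> window=[39, 44, 52] -> max=52
step 9: append 22 -> window=[44, 52, 22] -> max=52
step 10: append 3 -> window=[52, 22, 3] -> max=52
step 11: append 3 -> window=[22, 3, 3] -> max=22
step 12: append 20 -> window=[3, 3, 20] -> max=20
step 13: append 11 -> window=[3, 20, 11] -> max=20
step 14: append 39 -> window=[20, 11, 39] -> max=39
step 15: append 14 -> window=[11, 39, 14] -> max=39
Recorded maximums: 38 38 38 39 44 52 52 52 22 20 20 39 39
Changes between consecutive maximums: 6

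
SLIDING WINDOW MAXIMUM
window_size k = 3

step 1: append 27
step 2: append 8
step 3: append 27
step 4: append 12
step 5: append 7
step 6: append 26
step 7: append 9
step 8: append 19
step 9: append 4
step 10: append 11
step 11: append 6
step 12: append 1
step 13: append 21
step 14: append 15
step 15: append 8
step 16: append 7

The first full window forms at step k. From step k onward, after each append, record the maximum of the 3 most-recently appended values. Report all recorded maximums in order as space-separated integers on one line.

step 1: append 27 -> window=[27] (not full yet)
step 2: append 8 -> window=[27, 8] (not full yet)
step 3: append 27 -> window=[27, 8, 27] -> max=27
step 4: append 12 -> window=[8, 27, 12] -> max=27
step 5: append 7 -> window=[27, 12, 7] -> max=27
step 6: append 26 -> window=[12, 7, 26] -> max=26
step 7: append 9 -> window=[7, 26, 9] -> max=26
step 8: append 19 -> window=[26, 9, 19] -> max=26
step 9: append 4 -> window=[9, 19, 4] -> max=19
step 10: append 11 -> window=[19, 4, 11] -> max=19
step 11: append 6 -> window=[4, 11, 6] -> max=11
step 12: append 1 -> window=[11, 6, 1] -> max=11
step 13: append 21 -> window=[6, 1, 21] -> max=21
step 14: append 15 -> window=[1, 21, 15] -> max=21
step 15: append 8 -> window=[21, 15, 8] -> max=21
step 16: append 7 -> window=[15, 8, 7] -> max=15

Answer: 27 27 27 26 26 26 19 19 11 11 21 21 21 15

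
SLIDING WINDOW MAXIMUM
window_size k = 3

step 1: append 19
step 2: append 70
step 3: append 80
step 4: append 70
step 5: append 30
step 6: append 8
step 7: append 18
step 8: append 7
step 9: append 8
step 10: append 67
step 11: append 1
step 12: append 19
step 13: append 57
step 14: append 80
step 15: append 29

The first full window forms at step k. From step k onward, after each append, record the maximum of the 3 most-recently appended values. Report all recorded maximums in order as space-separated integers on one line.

Answer: 80 80 80 70 30 18 18 67 67 67 57 80 80

Derivation:
step 1: append 19 -> window=[19] (not full yet)
step 2: append 70 -> window=[19, 70] (not full yet)
step 3: append 80 -> window=[19, 70, 80] -> max=80
step 4: append 70 -> window=[70, 80, 70] -> max=80
step 5: append 30 -> window=[80, 70, 30] -> max=80
step 6: append 8 -> window=[70, 30, 8] -> max=70
step 7: append 18 -> window=[30, 8, 18] -> max=30
step 8: append 7 -> window=[8, 18, 7] -> max=18
step 9: append 8 -> window=[18, 7, 8] -> max=18
step 10: append 67 -> window=[7, 8, 67] -> max=67
step 11: append 1 -> window=[8, 67, 1] -> max=67
step 12: append 19 -> window=[67, 1, 19] -> max=67
step 13: append 57 -> window=[1, 19, 57] -> max=57
step 14: append 80 -> window=[19, 57, 80] -> max=80
step 15: append 29 -> window=[57, 80, 29] -> max=80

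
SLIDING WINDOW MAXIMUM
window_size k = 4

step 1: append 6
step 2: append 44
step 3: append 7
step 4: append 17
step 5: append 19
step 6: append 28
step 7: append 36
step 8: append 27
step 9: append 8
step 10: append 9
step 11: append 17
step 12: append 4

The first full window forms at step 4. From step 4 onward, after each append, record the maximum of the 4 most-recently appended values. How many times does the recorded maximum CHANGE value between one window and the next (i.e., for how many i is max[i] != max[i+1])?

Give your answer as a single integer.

step 1: append 6 -> window=[6] (not full yet)
step 2: append 44 -> window=[6, 44] (not full yet)
step 3: append 7 -> window=[6, 44, 7] (not full yet)
step 4: append 17 -> window=[6, 44, 7, 17] -> max=44
step 5: append 19 -> window=[44, 7, 17, 19] -> max=44
step 6: append 28 -> window=[7, 17, 19, 28] -> max=28
step 7: append 36 -> window=[17, 19, 28, 36] -> max=36
step 8: append 27 -> window=[19, 28, 36, 27] -> max=36
step 9: append 8 -> window=[28, 36, 27, 8] -> max=36
step 10: append 9 -> window=[36, 27, 8, 9] -> max=36
step 11: append 17 -> window=[27, 8, 9, 17] -> max=27
step 12: append 4 -> window=[8, 9, 17, 4] -> max=17
Recorded maximums: 44 44 28 36 36 36 36 27 17
Changes between consecutive maximums: 4

Answer: 4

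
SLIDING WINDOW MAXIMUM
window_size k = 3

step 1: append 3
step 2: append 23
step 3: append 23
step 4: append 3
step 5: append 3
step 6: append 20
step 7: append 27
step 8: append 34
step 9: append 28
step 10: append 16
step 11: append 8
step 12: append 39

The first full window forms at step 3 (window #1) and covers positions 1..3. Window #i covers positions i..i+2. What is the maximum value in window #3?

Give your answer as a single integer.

Answer: 23

Derivation:
step 1: append 3 -> window=[3] (not full yet)
step 2: append 23 -> window=[3, 23] (not full yet)
step 3: append 23 -> window=[3, 23, 23] -> max=23
step 4: append 3 -> window=[23, 23, 3] -> max=23
step 5: append 3 -> window=[23, 3, 3] -> max=23
Window #3 max = 23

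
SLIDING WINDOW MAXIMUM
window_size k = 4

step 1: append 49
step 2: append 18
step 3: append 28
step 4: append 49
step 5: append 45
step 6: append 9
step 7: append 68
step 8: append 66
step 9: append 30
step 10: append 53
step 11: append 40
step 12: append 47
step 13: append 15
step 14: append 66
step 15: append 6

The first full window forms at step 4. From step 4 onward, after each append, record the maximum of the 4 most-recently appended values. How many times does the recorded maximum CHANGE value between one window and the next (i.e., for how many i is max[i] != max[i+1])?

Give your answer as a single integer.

step 1: append 49 -> window=[49] (not full yet)
step 2: append 18 -> window=[49, 18] (not full yet)
step 3: append 28 -> window=[49, 18, 28] (not full yet)
step 4: append 49 -> window=[49, 18, 28, 49] -> max=49
step 5: append 45 -> window=[18, 28, 49, 45] -> max=49
step 6: append 9 -> window=[28, 49, 45, 9] -> max=49
step 7: append 68 -> window=[49, 45, 9, 68] -> max=68
step 8: append 66 -> window=[45, 9, 68, 66] -> max=68
step 9: append 30 -> window=[9, 68, 66, 30] -> max=68
step 10: append 53 -> window=[68, 66, 30, 53] -> max=68
step 11: append 40 -> window=[66, 30, 53, 40] -> max=66
step 12: append 47 -> window=[30, 53, 40, 47] -> max=53
step 13: append 15 -> window=[53, 40, 47, 15] -> max=53
step 14: append 66 -> window=[40, 47, 15, 66] -> max=66
step 15: append 6 -> window=[47, 15, 66, 6] -> max=66
Recorded maximums: 49 49 49 68 68 68 68 66 53 53 66 66
Changes between consecutive maximums: 4

Answer: 4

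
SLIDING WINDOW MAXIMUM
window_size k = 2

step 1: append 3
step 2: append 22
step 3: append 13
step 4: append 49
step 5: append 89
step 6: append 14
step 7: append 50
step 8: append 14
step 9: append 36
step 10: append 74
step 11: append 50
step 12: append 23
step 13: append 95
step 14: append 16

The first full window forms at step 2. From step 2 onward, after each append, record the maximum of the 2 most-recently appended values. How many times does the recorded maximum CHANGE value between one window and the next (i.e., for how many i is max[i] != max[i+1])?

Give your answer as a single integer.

Answer: 7

Derivation:
step 1: append 3 -> window=[3] (not full yet)
step 2: append 22 -> window=[3, 22] -> max=22
step 3: append 13 -> window=[22, 13] -> max=22
step 4: append 49 -> window=[13, 49] -> max=49
step 5: append 89 -> window=[49, 89] -> max=89
step 6: append 14 -> window=[89, 14] -> max=89
step 7: append 50 -> window=[14, 50] -> max=50
step 8: append 14 -> window=[50, 14] -> max=50
step 9: append 36 -> window=[14, 36] -> max=36
step 10: append 74 -> window=[36, 74] -> max=74
step 11: append 50 -> window=[74, 50] -> max=74
step 12: append 23 -> window=[50, 23] -> max=50
step 13: append 95 -> window=[23, 95] -> max=95
step 14: append 16 -> window=[95, 16] -> max=95
Recorded maximums: 22 22 49 89 89 50 50 36 74 74 50 95 95
Changes between consecutive maximums: 7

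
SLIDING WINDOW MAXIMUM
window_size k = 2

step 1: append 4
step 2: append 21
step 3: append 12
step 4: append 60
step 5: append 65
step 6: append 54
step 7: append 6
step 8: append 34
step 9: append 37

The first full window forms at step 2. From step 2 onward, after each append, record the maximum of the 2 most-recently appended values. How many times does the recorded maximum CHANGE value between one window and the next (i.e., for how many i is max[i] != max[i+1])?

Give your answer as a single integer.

step 1: append 4 -> window=[4] (not full yet)
step 2: append 21 -> window=[4, 21] -> max=21
step 3: append 12 -> window=[21, 12] -> max=21
step 4: append 60 -> window=[12, 60] -> max=60
step 5: append 65 -> window=[60, 65] -> max=65
step 6: append 54 -> window=[65, 54] -> max=65
step 7: append 6 -> window=[54, 6] -> max=54
step 8: append 34 -> window=[6, 34] -> max=34
step 9: append 37 -> window=[34, 37] -> max=37
Recorded maximums: 21 21 60 65 65 54 34 37
Changes between consecutive maximums: 5

Answer: 5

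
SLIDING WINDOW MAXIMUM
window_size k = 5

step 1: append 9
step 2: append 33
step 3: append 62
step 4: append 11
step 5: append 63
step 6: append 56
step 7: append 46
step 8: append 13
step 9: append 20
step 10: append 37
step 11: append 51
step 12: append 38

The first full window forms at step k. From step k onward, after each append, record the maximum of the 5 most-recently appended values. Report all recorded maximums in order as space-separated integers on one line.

Answer: 63 63 63 63 63 56 51 51

Derivation:
step 1: append 9 -> window=[9] (not full yet)
step 2: append 33 -> window=[9, 33] (not full yet)
step 3: append 62 -> window=[9, 33, 62] (not full yet)
step 4: append 11 -> window=[9, 33, 62, 11] (not full yet)
step 5: append 63 -> window=[9, 33, 62, 11, 63] -> max=63
step 6: append 56 -> window=[33, 62, 11, 63, 56] -> max=63
step 7: append 46 -> window=[62, 11, 63, 56, 46] -> max=63
step 8: append 13 -> window=[11, 63, 56, 46, 13] -> max=63
step 9: append 20 -> window=[63, 56, 46, 13, 20] -> max=63
step 10: append 37 -> window=[56, 46, 13, 20, 37] -> max=56
step 11: append 51 -> window=[46, 13, 20, 37, 51] -> max=51
step 12: append 38 -> window=[13, 20, 37, 51, 38] -> max=51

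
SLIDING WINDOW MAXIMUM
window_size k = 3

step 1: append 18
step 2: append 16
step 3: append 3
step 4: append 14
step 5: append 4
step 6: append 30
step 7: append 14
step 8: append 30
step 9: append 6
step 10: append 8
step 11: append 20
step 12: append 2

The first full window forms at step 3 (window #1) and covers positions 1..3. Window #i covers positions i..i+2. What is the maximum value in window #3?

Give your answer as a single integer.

step 1: append 18 -> window=[18] (not full yet)
step 2: append 16 -> window=[18, 16] (not full yet)
step 3: append 3 -> window=[18, 16, 3] -> max=18
step 4: append 14 -> window=[16, 3, 14] -> max=16
step 5: append 4 -> window=[3, 14, 4] -> max=14
Window #3 max = 14

Answer: 14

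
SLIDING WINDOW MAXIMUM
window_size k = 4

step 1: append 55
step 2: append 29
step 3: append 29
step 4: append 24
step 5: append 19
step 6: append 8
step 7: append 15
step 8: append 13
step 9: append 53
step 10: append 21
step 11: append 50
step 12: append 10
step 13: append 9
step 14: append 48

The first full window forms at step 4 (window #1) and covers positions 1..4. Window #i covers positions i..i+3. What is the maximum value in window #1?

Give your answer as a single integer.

Answer: 55

Derivation:
step 1: append 55 -> window=[55] (not full yet)
step 2: append 29 -> window=[55, 29] (not full yet)
step 3: append 29 -> window=[55, 29, 29] (not full yet)
step 4: append 24 -> window=[55, 29, 29, 24] -> max=55
Window #1 max = 55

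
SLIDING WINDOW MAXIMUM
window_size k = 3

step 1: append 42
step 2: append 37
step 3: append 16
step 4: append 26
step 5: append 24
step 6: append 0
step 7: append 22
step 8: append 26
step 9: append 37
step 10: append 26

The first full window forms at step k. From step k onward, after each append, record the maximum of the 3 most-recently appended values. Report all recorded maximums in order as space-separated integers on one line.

Answer: 42 37 26 26 24 26 37 37

Derivation:
step 1: append 42 -> window=[42] (not full yet)
step 2: append 37 -> window=[42, 37] (not full yet)
step 3: append 16 -> window=[42, 37, 16] -> max=42
step 4: append 26 -> window=[37, 16, 26] -> max=37
step 5: append 24 -> window=[16, 26, 24] -> max=26
step 6: append 0 -> window=[26, 24, 0] -> max=26
step 7: append 22 -> window=[24, 0, 22] -> max=24
step 8: append 26 -> window=[0, 22, 26] -> max=26
step 9: append 37 -> window=[22, 26, 37] -> max=37
step 10: append 26 -> window=[26, 37, 26] -> max=37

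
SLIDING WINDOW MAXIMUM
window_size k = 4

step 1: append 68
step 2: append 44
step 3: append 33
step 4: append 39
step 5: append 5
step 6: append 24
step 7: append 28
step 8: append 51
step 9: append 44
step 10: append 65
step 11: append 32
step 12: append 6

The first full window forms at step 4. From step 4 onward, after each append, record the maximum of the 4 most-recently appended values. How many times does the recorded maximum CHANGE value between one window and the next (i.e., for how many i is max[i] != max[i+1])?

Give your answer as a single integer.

step 1: append 68 -> window=[68] (not full yet)
step 2: append 44 -> window=[68, 44] (not full yet)
step 3: append 33 -> window=[68, 44, 33] (not full yet)
step 4: append 39 -> window=[68, 44, 33, 39] -> max=68
step 5: append 5 -> window=[44, 33, 39, 5] -> max=44
step 6: append 24 -> window=[33, 39, 5, 24] -> max=39
step 7: append 28 -> window=[39, 5, 24, 28] -> max=39
step 8: append 51 -> window=[5, 24, 28, 51] -> max=51
step 9: append 44 -> window=[24, 28, 51, 44] -> max=51
step 10: append 65 -> window=[28, 51, 44, 65] -> max=65
step 11: append 32 -> window=[51, 44, 65, 32] -> max=65
step 12: append 6 -> window=[44, 65, 32, 6] -> max=65
Recorded maximums: 68 44 39 39 51 51 65 65 65
Changes between consecutive maximums: 4

Answer: 4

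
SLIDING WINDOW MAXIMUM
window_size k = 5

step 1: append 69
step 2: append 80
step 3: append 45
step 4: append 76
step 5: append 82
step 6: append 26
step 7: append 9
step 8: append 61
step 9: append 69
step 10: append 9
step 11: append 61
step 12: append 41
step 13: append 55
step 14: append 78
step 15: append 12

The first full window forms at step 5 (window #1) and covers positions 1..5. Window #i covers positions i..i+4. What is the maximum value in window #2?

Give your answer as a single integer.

step 1: append 69 -> window=[69] (not full yet)
step 2: append 80 -> window=[69, 80] (not full yet)
step 3: append 45 -> window=[69, 80, 45] (not full yet)
step 4: append 76 -> window=[69, 80, 45, 76] (not full yet)
step 5: append 82 -> window=[69, 80, 45, 76, 82] -> max=82
step 6: append 26 -> window=[80, 45, 76, 82, 26] -> max=82
Window #2 max = 82

Answer: 82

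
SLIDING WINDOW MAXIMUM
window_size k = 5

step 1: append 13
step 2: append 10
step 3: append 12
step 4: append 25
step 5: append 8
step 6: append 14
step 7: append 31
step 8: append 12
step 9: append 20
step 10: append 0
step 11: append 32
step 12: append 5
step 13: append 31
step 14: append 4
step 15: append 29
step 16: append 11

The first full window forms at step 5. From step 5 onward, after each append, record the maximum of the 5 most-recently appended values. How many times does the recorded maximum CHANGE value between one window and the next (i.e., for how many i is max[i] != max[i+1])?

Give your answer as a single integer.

step 1: append 13 -> window=[13] (not full yet)
step 2: append 10 -> window=[13, 10] (not full yet)
step 3: append 12 -> window=[13, 10, 12] (not full yet)
step 4: append 25 -> window=[13, 10, 12, 25] (not full yet)
step 5: append 8 -> window=[13, 10, 12, 25, 8] -> max=25
step 6: append 14 -> window=[10, 12, 25, 8, 14] -> max=25
step 7: append 31 -> window=[12, 25, 8, 14, 31] -> max=31
step 8: append 12 -> window=[25, 8, 14, 31, 12] -> max=31
step 9: append 20 -> window=[8, 14, 31, 12, 20] -> max=31
step 10: append 0 -> window=[14, 31, 12, 20, 0] -> max=31
step 11: append 32 -> window=[31, 12, 20, 0, 32] -> max=32
step 12: append 5 -> window=[12, 20, 0, 32, 5] -> max=32
step 13: append 31 -> window=[20, 0, 32, 5, 31] -> max=32
step 14: append 4 -> window=[0, 32, 5, 31, 4] -> max=32
step 15: append 29 -> window=[32, 5, 31, 4, 29] -> max=32
step 16: append 11 -> window=[5, 31, 4, 29, 11] -> max=31
Recorded maximums: 25 25 31 31 31 31 32 32 32 32 32 31
Changes between consecutive maximums: 3

Answer: 3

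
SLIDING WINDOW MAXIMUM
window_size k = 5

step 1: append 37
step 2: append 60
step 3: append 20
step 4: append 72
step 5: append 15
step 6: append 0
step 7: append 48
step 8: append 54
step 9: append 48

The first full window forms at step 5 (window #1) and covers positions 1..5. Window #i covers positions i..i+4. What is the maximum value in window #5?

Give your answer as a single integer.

Answer: 54

Derivation:
step 1: append 37 -> window=[37] (not full yet)
step 2: append 60 -> window=[37, 60] (not full yet)
step 3: append 20 -> window=[37, 60, 20] (not full yet)
step 4: append 72 -> window=[37, 60, 20, 72] (not full yet)
step 5: append 15 -> window=[37, 60, 20, 72, 15] -> max=72
step 6: append 0 -> window=[60, 20, 72, 15, 0] -> max=72
step 7: append 48 -> window=[20, 72, 15, 0, 48] -> max=72
step 8: append 54 -> window=[72, 15, 0, 48, 54] -> max=72
step 9: append 48 -> window=[15, 0, 48, 54, 48] -> max=54
Window #5 max = 54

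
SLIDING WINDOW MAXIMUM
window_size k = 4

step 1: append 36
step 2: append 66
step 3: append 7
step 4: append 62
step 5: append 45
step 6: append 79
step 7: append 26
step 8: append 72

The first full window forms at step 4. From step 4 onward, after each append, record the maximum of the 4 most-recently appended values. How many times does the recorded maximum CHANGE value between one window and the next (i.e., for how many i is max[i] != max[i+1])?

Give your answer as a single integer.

step 1: append 36 -> window=[36] (not full yet)
step 2: append 66 -> window=[36, 66] (not full yet)
step 3: append 7 -> window=[36, 66, 7] (not full yet)
step 4: append 62 -> window=[36, 66, 7, 62] -> max=66
step 5: append 45 -> window=[66, 7, 62, 45] -> max=66
step 6: append 79 -> window=[7, 62, 45, 79] -> max=79
step 7: append 26 -> window=[62, 45, 79, 26] -> max=79
step 8: append 72 -> window=[45, 79, 26, 72] -> max=79
Recorded maximums: 66 66 79 79 79
Changes between consecutive maximums: 1

Answer: 1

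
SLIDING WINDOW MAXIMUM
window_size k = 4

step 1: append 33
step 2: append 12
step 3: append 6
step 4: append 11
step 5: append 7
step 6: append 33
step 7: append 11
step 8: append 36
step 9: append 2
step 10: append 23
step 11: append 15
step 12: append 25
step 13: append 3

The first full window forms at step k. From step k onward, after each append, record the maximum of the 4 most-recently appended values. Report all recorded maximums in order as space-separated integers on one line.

step 1: append 33 -> window=[33] (not full yet)
step 2: append 12 -> window=[33, 12] (not full yet)
step 3: append 6 -> window=[33, 12, 6] (not full yet)
step 4: append 11 -> window=[33, 12, 6, 11] -> max=33
step 5: append 7 -> window=[12, 6, 11, 7] -> max=12
step 6: append 33 -> window=[6, 11, 7, 33] -> max=33
step 7: append 11 -> window=[11, 7, 33, 11] -> max=33
step 8: append 36 -> window=[7, 33, 11, 36] -> max=36
step 9: append 2 -> window=[33, 11, 36, 2] -> max=36
step 10: append 23 -> window=[11, 36, 2, 23] -> max=36
step 11: append 15 -> window=[36, 2, 23, 15] -> max=36
step 12: append 25 -> window=[2, 23, 15, 25] -> max=25
step 13: append 3 -> window=[23, 15, 25, 3] -> max=25

Answer: 33 12 33 33 36 36 36 36 25 25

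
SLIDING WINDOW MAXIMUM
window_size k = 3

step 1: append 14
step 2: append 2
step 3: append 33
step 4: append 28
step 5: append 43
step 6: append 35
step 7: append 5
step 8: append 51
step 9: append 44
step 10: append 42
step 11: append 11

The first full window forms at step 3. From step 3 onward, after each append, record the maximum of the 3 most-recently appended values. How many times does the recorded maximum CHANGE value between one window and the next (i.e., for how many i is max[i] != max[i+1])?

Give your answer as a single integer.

step 1: append 14 -> window=[14] (not full yet)
step 2: append 2 -> window=[14, 2] (not full yet)
step 3: append 33 -> window=[14, 2, 33] -> max=33
step 4: append 28 -> window=[2, 33, 28] -> max=33
step 5: append 43 -> window=[33, 28, 43] -> max=43
step 6: append 35 -> window=[28, 43, 35] -> max=43
step 7: append 5 -> window=[43, 35, 5] -> max=43
step 8: append 51 -> window=[35, 5, 51] -> max=51
step 9: append 44 -> window=[5, 51, 44] -> max=51
step 10: append 42 -> window=[51, 44, 42] -> max=51
step 11: append 11 -> window=[44, 42, 11] -> max=44
Recorded maximums: 33 33 43 43 43 51 51 51 44
Changes between consecutive maximums: 3

Answer: 3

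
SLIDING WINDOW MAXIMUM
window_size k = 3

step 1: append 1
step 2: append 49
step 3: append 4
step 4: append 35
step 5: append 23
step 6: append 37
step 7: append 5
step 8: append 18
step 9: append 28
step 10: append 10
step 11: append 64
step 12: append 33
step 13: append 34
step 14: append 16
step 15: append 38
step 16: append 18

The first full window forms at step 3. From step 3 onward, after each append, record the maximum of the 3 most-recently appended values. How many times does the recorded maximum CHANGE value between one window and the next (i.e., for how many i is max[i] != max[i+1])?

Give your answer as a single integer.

step 1: append 1 -> window=[1] (not full yet)
step 2: append 49 -> window=[1, 49] (not full yet)
step 3: append 4 -> window=[1, 49, 4] -> max=49
step 4: append 35 -> window=[49, 4, 35] -> max=49
step 5: append 23 -> window=[4, 35, 23] -> max=35
step 6: append 37 -> window=[35, 23, 37] -> max=37
step 7: append 5 -> window=[23, 37, 5] -> max=37
step 8: append 18 -> window=[37, 5, 18] -> max=37
step 9: append 28 -> window=[5, 18, 28] -> max=28
step 10: append 10 -> window=[18, 28, 10] -> max=28
step 11: append 64 -> window=[28, 10, 64] -> max=64
step 12: append 33 -> window=[10, 64, 33] -> max=64
step 13: append 34 -> window=[64, 33, 34] -> max=64
step 14: append 16 -> window=[33, 34, 16] -> max=34
step 15: append 38 -> window=[34, 16, 38] -> max=38
step 16: append 18 -> window=[16, 38, 18] -> max=38
Recorded maximums: 49 49 35 37 37 37 28 28 64 64 64 34 38 38
Changes between consecutive maximums: 6

Answer: 6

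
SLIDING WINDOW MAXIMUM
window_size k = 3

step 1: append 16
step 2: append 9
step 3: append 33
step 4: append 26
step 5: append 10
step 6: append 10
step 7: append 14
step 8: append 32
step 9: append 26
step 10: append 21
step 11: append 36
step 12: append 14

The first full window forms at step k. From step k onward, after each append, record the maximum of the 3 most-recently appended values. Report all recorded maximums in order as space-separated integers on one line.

step 1: append 16 -> window=[16] (not full yet)
step 2: append 9 -> window=[16, 9] (not full yet)
step 3: append 33 -> window=[16, 9, 33] -> max=33
step 4: append 26 -> window=[9, 33, 26] -> max=33
step 5: append 10 -> window=[33, 26, 10] -> max=33
step 6: append 10 -> window=[26, 10, 10] -> max=26
step 7: append 14 -> window=[10, 10, 14] -> max=14
step 8: append 32 -> window=[10, 14, 32] -> max=32
step 9: append 26 -> window=[14, 32, 26] -> max=32
step 10: append 21 -> window=[32, 26, 21] -> max=32
step 11: append 36 -> window=[26, 21, 36] -> max=36
step 12: append 14 -> window=[21, 36, 14] -> max=36

Answer: 33 33 33 26 14 32 32 32 36 36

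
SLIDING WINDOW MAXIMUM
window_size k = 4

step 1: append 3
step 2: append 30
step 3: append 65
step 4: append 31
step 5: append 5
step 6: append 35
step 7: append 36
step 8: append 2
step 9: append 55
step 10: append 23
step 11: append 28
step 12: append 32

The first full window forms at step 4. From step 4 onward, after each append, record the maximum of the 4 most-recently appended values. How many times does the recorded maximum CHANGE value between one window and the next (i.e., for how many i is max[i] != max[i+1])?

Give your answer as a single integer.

step 1: append 3 -> window=[3] (not full yet)
step 2: append 30 -> window=[3, 30] (not full yet)
step 3: append 65 -> window=[3, 30, 65] (not full yet)
step 4: append 31 -> window=[3, 30, 65, 31] -> max=65
step 5: append 5 -> window=[30, 65, 31, 5] -> max=65
step 6: append 35 -> window=[65, 31, 5, 35] -> max=65
step 7: append 36 -> window=[31, 5, 35, 36] -> max=36
step 8: append 2 -> window=[5, 35, 36, 2] -> max=36
step 9: append 55 -> window=[35, 36, 2, 55] -> max=55
step 10: append 23 -> window=[36, 2, 55, 23] -> max=55
step 11: append 28 -> window=[2, 55, 23, 28] -> max=55
step 12: append 32 -> window=[55, 23, 28, 32] -> max=55
Recorded maximums: 65 65 65 36 36 55 55 55 55
Changes between consecutive maximums: 2

Answer: 2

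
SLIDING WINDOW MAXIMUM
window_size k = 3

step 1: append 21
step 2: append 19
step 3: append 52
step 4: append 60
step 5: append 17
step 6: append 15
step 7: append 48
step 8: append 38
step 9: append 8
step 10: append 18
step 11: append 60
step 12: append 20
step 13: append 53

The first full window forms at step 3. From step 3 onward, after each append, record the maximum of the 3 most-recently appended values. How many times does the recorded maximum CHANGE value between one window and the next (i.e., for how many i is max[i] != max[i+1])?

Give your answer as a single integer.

step 1: append 21 -> window=[21] (not full yet)
step 2: append 19 -> window=[21, 19] (not full yet)
step 3: append 52 -> window=[21, 19, 52] -> max=52
step 4: append 60 -> window=[19, 52, 60] -> max=60
step 5: append 17 -> window=[52, 60, 17] -> max=60
step 6: append 15 -> window=[60, 17, 15] -> max=60
step 7: append 48 -> window=[17, 15, 48] -> max=48
step 8: append 38 -> window=[15, 48, 38] -> max=48
step 9: append 8 -> window=[48, 38, 8] -> max=48
step 10: append 18 -> window=[38, 8, 18] -> max=38
step 11: append 60 -> window=[8, 18, 60] -> max=60
step 12: append 20 -> window=[18, 60, 20] -> max=60
step 13: append 53 -> window=[60, 20, 53] -> max=60
Recorded maximums: 52 60 60 60 48 48 48 38 60 60 60
Changes between consecutive maximums: 4

Answer: 4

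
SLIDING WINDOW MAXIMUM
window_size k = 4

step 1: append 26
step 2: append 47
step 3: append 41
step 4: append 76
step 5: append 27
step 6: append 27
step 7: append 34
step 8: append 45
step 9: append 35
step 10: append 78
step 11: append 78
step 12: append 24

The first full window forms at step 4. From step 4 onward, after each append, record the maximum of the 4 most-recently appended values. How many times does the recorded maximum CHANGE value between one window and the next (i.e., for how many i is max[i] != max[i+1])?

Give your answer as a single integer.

Answer: 2

Derivation:
step 1: append 26 -> window=[26] (not full yet)
step 2: append 47 -> window=[26, 47] (not full yet)
step 3: append 41 -> window=[26, 47, 41] (not full yet)
step 4: append 76 -> window=[26, 47, 41, 76] -> max=76
step 5: append 27 -> window=[47, 41, 76, 27] -> max=76
step 6: append 27 -> window=[41, 76, 27, 27] -> max=76
step 7: append 34 -> window=[76, 27, 27, 34] -> max=76
step 8: append 45 -> window=[27, 27, 34, 45] -> max=45
step 9: append 35 -> window=[27, 34, 45, 35] -> max=45
step 10: append 78 -> window=[34, 45, 35, 78] -> max=78
step 11: append 78 -> window=[45, 35, 78, 78] -> max=78
step 12: append 24 -> window=[35, 78, 78, 24] -> max=78
Recorded maximums: 76 76 76 76 45 45 78 78 78
Changes between consecutive maximums: 2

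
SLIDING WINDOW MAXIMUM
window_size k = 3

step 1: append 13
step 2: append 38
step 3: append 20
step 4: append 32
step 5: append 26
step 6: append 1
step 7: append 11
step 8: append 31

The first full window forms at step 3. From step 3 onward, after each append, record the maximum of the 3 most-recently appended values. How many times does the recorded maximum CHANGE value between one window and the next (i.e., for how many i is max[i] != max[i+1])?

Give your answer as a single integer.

step 1: append 13 -> window=[13] (not full yet)
step 2: append 38 -> window=[13, 38] (not full yet)
step 3: append 20 -> window=[13, 38, 20] -> max=38
step 4: append 32 -> window=[38, 20, 32] -> max=38
step 5: append 26 -> window=[20, 32, 26] -> max=32
step 6: append 1 -> window=[32, 26, 1] -> max=32
step 7: append 11 -> window=[26, 1, 11] -> max=26
step 8: append 31 -> window=[1, 11, 31] -> max=31
Recorded maximums: 38 38 32 32 26 31
Changes between consecutive maximums: 3

Answer: 3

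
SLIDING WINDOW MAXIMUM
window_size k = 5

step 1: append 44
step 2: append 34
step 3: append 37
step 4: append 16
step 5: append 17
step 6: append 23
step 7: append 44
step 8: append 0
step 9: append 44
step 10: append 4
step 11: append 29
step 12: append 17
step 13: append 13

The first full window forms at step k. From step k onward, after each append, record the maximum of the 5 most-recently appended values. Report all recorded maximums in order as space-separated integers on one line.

step 1: append 44 -> window=[44] (not full yet)
step 2: append 34 -> window=[44, 34] (not full yet)
step 3: append 37 -> window=[44, 34, 37] (not full yet)
step 4: append 16 -> window=[44, 34, 37, 16] (not full yet)
step 5: append 17 -> window=[44, 34, 37, 16, 17] -> max=44
step 6: append 23 -> window=[34, 37, 16, 17, 23] -> max=37
step 7: append 44 -> window=[37, 16, 17, 23, 44] -> max=44
step 8: append 0 -> window=[16, 17, 23, 44, 0] -> max=44
step 9: append 44 -> window=[17, 23, 44, 0, 44] -> max=44
step 10: append 4 -> window=[23, 44, 0, 44, 4] -> max=44
step 11: append 29 -> window=[44, 0, 44, 4, 29] -> max=44
step 12: append 17 -> window=[0, 44, 4, 29, 17] -> max=44
step 13: append 13 -> window=[44, 4, 29, 17, 13] -> max=44

Answer: 44 37 44 44 44 44 44 44 44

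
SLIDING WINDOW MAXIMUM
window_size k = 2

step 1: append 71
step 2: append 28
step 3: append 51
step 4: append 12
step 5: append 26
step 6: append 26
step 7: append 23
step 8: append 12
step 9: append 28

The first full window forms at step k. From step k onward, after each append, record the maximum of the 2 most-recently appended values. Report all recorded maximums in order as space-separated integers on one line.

Answer: 71 51 51 26 26 26 23 28

Derivation:
step 1: append 71 -> window=[71] (not full yet)
step 2: append 28 -> window=[71, 28] -> max=71
step 3: append 51 -> window=[28, 51] -> max=51
step 4: append 12 -> window=[51, 12] -> max=51
step 5: append 26 -> window=[12, 26] -> max=26
step 6: append 26 -> window=[26, 26] -> max=26
step 7: append 23 -> window=[26, 23] -> max=26
step 8: append 12 -> window=[23, 12] -> max=23
step 9: append 28 -> window=[12, 28] -> max=28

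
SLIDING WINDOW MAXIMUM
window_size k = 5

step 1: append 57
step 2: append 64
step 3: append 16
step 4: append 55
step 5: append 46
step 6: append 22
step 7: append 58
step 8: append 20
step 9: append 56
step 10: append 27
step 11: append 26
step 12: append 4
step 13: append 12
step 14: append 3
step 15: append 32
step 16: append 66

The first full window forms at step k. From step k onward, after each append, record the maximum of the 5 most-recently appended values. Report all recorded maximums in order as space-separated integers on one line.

step 1: append 57 -> window=[57] (not full yet)
step 2: append 64 -> window=[57, 64] (not full yet)
step 3: append 16 -> window=[57, 64, 16] (not full yet)
step 4: append 55 -> window=[57, 64, 16, 55] (not full yet)
step 5: append 46 -> window=[57, 64, 16, 55, 46] -> max=64
step 6: append 22 -> window=[64, 16, 55, 46, 22] -> max=64
step 7: append 58 -> window=[16, 55, 46, 22, 58] -> max=58
step 8: append 20 -> window=[55, 46, 22, 58, 20] -> max=58
step 9: append 56 -> window=[46, 22, 58, 20, 56] -> max=58
step 10: append 27 -> window=[22, 58, 20, 56, 27] -> max=58
step 11: append 26 -> window=[58, 20, 56, 27, 26] -> max=58
step 12: append 4 -> window=[20, 56, 27, 26, 4] -> max=56
step 13: append 12 -> window=[56, 27, 26, 4, 12] -> max=56
step 14: append 3 -> window=[27, 26, 4, 12, 3] -> max=27
step 15: append 32 -> window=[26, 4, 12, 3, 32] -> max=32
step 16: append 66 -> window=[4, 12, 3, 32, 66] -> max=66

Answer: 64 64 58 58 58 58 58 56 56 27 32 66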